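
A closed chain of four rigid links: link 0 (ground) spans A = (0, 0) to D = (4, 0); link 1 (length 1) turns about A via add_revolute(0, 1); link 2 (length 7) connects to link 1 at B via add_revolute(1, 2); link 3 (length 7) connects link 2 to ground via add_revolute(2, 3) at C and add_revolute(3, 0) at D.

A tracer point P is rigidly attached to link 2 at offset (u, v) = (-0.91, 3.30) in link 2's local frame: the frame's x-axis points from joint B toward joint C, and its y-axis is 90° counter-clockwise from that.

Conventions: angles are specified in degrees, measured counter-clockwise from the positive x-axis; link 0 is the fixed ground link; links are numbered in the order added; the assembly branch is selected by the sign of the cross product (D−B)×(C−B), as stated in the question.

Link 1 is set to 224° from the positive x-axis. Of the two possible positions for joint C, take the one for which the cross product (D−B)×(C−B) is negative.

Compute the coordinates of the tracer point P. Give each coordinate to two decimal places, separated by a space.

A=(0,0), D=(4.00,0)
B = A + 1.00·(cos224°, sin224°) = (-0.7193, -0.6947)
|BD| = 4.7702
circle(B,7.00) ∩ circle(D,7.00): a=2.3851, h=6.5811
  candidates: C₊=(0.6820,6.1636) cross=31.393; C₋=(2.5987,-6.8583) cross=-31.393
  branch - wants cross < 0 → take C=(2.5987,-6.8583) (cross=-31.393)
ex = (C−B)/|BC| = (0.4740,-0.8805); ey = (0.8805,0.4740)
P = B + -0.91·ex + 3.30·ey = (1.7550,1.6708)

1.76 1.67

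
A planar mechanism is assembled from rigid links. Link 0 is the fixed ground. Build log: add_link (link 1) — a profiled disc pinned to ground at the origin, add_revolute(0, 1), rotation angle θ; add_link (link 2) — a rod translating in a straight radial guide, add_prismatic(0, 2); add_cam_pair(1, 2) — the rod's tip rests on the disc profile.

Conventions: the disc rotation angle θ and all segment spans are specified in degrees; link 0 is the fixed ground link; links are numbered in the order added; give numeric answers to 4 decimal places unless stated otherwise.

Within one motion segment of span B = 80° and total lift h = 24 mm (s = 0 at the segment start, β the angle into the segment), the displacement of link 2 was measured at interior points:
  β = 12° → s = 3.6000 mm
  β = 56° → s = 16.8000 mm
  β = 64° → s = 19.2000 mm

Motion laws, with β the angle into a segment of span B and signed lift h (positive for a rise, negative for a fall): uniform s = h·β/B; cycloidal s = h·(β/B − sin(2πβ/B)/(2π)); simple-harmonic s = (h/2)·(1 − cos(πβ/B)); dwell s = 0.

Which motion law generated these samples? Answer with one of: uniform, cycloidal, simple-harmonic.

candidates at β/B = r: uniform s = h·r (linear in β); cycloidal s = h·(r − sin(2πr)/(2π)); simple-harmonic s = (h/2)(1 − cos(πr))
β=12°: printed 3.6000 | uniform 3.6000, cycloidal 0.5098, simple-harmonic 1.3079
β=56°: printed 16.8000 | uniform 16.8000, cycloidal 20.4328, simple-harmonic 19.0534
β=64°: printed 19.2000 | uniform 19.2000, cycloidal 22.8328, simple-harmonic 21.7082
only one law matches every sample → uniform

uniform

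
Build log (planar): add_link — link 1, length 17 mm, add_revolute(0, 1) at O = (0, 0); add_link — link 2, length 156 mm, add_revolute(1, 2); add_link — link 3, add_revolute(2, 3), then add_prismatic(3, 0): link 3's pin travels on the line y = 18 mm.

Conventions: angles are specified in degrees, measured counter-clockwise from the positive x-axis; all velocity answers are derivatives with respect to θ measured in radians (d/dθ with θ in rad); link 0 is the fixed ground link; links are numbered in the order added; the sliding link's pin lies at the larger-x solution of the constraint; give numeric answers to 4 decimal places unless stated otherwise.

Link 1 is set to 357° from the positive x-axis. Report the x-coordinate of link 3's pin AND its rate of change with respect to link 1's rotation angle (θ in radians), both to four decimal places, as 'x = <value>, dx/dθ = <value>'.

geometry: r = 17 mm, L = 156 mm, e = 18 mm
crank pin P = (r cos θ, r sin θ) = (16.976702, -0.889711)
h = r sin θ − e = -0.889711 − 18 = -18.889711
x = r cos θ + √(L² − h²) = 16.976702 + 154.852119 = 171.828821
dx/dθ = −r sin θ − h·r cos θ/√(L² − h²) (θ in radians; h = -18.889711) = 2.960623

x = 171.8288, dx/dθ = 2.9606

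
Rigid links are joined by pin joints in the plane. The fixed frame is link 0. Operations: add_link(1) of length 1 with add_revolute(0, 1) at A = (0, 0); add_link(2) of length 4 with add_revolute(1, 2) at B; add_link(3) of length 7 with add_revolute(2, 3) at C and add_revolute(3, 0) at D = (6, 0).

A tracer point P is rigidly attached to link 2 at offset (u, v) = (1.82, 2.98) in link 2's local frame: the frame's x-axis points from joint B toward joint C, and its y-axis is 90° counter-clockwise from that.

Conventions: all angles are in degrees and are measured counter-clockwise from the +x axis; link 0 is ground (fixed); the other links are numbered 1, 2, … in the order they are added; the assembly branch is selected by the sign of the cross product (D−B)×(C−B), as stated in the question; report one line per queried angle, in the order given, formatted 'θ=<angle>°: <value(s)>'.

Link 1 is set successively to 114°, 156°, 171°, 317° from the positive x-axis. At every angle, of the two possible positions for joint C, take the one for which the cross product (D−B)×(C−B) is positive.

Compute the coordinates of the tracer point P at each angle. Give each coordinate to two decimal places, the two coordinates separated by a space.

A=(0,0), D=(6.00,0)
θ=114°: B = A + 1.00·(cos114°, sin114°) = (-0.4067, 0.9135)
θ=114°: |BD| = 6.4715
θ=114°: circle(B,4.00) ∩ circle(D,7.00): a=0.6861, h=3.9407
θ=114°:   candidates: C₊=(0.8288,4.7179) cross=25.502; C₋=(-0.2837,-3.0846) cross=-25.502
θ=114°:   branch + wants cross > 0 → take C=(0.8288,4.7179) (cross=25.502)
θ=114°: ex = (C−B)/|BC| = (0.3089,0.9511); ey = (-0.9511,0.3089)
θ=114°: P = B + 1.82·ex + 2.98·ey = (-2.6788,3.5650)
θ=156°: B = A + 1.00·(cos156°, sin156°) = (-0.9135, 0.4067)
θ=156°: |BD| = 6.9255
θ=156°: circle(B,4.00) ∩ circle(D,7.00): a=1.0803, h=3.8514
θ=156°:   candidates: C₊=(0.3910,4.1880) cross=26.673; C₋=(-0.0614,-3.5014) cross=-26.673
θ=156°:   branch + wants cross > 0 → take C=(0.3910,4.1880) (cross=26.673)
θ=156°: ex = (C−B)/|BC| = (0.3261,0.9453); ey = (-0.9453,0.3261)
θ=156°: P = B + 1.82·ex + 2.98·ey = (-3.1370,3.0991)
θ=171°: B = A + 1.00·(cos171°, sin171°) = (-0.9877, 0.1564)
θ=171°: |BD| = 6.9894
θ=171°: circle(B,4.00) ∩ circle(D,7.00): a=1.1340, h=3.8359
θ=171°:   candidates: C₊=(0.2319,3.9660) cross=26.811; C₋=(0.0602,-3.7039) cross=-26.811
θ=171°:   branch + wants cross > 0 → take C=(0.2319,3.9660) (cross=26.811)
θ=171°: ex = (C−B)/|BC| = (0.3049,0.9524); ey = (-0.9524,0.3049)
θ=171°: P = B + 1.82·ex + 2.98·ey = (-3.2709,2.7984)
θ=317°: B = A + 1.00·(cos317°, sin317°) = (0.7314, -0.6820)
θ=317°: |BD| = 5.3126
θ=317°: circle(B,4.00) ∩ circle(D,7.00): a=-0.4495, h=3.9747
θ=317°:   candidates: C₊=(-0.2247,3.2021) cross=21.116; C₋=(0.7958,-4.6815) cross=-21.116
θ=317°:   branch + wants cross > 0 → take C=(-0.2247,3.2021) (cross=21.116)
θ=317°: ex = (C−B)/|BC| = (-0.2390,0.9710); ey = (-0.9710,-0.2390)
θ=317°: P = B + 1.82·ex + 2.98·ey = (-2.5973,0.3730)

θ=114°: -2.68 3.57
θ=156°: -3.14 3.10
θ=171°: -3.27 2.80
θ=317°: -2.60 0.37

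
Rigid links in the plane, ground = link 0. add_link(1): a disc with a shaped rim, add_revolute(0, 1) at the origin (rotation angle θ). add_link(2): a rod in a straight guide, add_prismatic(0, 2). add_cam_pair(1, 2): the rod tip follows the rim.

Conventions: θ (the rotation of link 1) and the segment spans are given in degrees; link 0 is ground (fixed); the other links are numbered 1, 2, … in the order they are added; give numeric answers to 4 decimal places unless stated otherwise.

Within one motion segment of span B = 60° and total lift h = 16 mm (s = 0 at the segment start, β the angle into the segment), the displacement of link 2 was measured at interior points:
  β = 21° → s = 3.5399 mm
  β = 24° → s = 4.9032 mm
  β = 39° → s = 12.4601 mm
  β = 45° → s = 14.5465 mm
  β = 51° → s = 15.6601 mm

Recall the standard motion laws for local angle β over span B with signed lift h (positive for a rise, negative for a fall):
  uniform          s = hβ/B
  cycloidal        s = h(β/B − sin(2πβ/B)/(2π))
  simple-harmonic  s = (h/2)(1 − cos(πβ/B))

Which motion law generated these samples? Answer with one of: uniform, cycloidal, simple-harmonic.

candidates at β/B = r: uniform s = h·r (linear in β); cycloidal s = h·(r − sin(2πr)/(2π)); simple-harmonic s = (h/2)(1 − cos(πr))
β=21°: printed 3.5399 | uniform 5.6000, cycloidal 3.5399, simple-harmonic 4.3681
β=24°: printed 4.9032 | uniform 6.4000, cycloidal 4.9032, simple-harmonic 5.5279
β=39°: printed 12.4601 | uniform 10.4000, cycloidal 12.4601, simple-harmonic 11.6319
β=45°: printed 14.5465 | uniform 12.0000, cycloidal 14.5465, simple-harmonic 13.6569
β=51°: printed 15.6601 | uniform 13.6000, cycloidal 15.6601, simple-harmonic 15.1281
only one law matches every sample → cycloidal

cycloidal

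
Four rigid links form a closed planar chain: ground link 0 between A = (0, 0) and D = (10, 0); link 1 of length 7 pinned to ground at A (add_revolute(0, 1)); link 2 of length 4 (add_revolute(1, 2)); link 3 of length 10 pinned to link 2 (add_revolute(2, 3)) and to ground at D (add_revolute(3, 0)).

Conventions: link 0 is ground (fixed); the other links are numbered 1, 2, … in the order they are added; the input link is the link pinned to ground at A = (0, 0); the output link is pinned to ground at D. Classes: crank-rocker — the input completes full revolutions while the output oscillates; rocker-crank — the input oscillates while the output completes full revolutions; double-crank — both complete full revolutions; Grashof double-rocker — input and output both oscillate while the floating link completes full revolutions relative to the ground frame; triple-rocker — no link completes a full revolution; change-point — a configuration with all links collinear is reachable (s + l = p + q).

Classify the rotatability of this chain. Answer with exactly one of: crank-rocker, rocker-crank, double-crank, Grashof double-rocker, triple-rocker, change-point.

lengths: ground=10, input=7, coupler=4, output=10
sorted: s=4 (shortest), l=10 (longest), p+q=17
s + l = 14 vs p + q = 17
s + l < p + q (Grashof) with shortest = coupler link → Grashof double-rocker

Grashof double-rocker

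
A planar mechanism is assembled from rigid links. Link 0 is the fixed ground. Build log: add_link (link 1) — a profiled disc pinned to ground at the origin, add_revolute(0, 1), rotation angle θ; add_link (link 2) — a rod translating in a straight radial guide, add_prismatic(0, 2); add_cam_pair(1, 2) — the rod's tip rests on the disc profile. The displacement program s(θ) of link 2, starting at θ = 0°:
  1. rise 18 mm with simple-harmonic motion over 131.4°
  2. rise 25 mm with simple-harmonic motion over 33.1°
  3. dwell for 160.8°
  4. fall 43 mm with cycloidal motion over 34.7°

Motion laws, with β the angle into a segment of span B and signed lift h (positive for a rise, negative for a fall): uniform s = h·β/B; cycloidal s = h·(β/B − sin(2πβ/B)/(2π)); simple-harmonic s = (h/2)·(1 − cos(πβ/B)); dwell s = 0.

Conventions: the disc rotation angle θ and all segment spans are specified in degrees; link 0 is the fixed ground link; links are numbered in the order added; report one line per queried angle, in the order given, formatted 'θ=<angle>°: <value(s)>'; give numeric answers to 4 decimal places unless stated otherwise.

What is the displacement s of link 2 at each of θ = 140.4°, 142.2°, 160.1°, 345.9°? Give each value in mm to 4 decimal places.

seg 1 [0°–131.4°] simple-harmonic, h=18: full span → s += 18 → s = 18.0000
seg 2 [131.4°–164.5°] simple-harmonic, h=25: θ=140.4° here. β=9, B=33.1. 25/2·(1 − cos(π·0.2719)) = 4.2898 → s = 22.2898
seg 2 [131.4°–164.5°] simple-harmonic, h=25: θ=142.2° here. β=10.8, B=33.1. 25/2·(1 − cos(π·0.3263)) = 6.0118 → s = 24.0118
seg 2 [131.4°–164.5°] simple-harmonic, h=25: θ=160.1° here. β=28.7, B=33.1. 25/2·(1 − cos(π·0.8671)) = 23.9257 → s = 41.9257
seg 2 [131.4°–164.5°] simple-harmonic, h=25: full span → s += 25 → s = 43.0000
seg 3 [164.5°–325.3°] dwell: s stays 43.0000
seg 4 [325.3°–360°] cycloidal, h=-43: θ=345.9° here. β=20.6, B=34.7. -43·(0.5937 − sin(2π·0.5937)/(2π)) = -29.3263 → s = 13.6737

θ=140.4°: 22.2898
θ=142.2°: 24.0118
θ=160.1°: 41.9257
θ=345.9°: 13.6737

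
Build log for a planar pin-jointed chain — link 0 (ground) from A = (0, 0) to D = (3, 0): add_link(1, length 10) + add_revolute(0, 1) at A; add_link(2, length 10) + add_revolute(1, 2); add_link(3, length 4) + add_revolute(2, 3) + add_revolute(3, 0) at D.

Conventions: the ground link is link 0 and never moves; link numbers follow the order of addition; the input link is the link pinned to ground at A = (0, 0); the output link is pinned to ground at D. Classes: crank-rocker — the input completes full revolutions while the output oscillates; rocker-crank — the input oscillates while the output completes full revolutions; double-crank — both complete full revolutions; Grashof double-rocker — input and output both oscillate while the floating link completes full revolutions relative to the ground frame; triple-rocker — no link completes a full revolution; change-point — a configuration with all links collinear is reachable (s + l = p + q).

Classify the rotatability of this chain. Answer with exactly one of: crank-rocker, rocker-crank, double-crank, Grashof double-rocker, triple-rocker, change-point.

lengths: ground=3, input=10, coupler=10, output=4
sorted: s=3 (shortest), l=10 (longest), p+q=14
s + l = 13 vs p + q = 14
s + l < p + q (Grashof) with shortest = ground link → double-crank

double-crank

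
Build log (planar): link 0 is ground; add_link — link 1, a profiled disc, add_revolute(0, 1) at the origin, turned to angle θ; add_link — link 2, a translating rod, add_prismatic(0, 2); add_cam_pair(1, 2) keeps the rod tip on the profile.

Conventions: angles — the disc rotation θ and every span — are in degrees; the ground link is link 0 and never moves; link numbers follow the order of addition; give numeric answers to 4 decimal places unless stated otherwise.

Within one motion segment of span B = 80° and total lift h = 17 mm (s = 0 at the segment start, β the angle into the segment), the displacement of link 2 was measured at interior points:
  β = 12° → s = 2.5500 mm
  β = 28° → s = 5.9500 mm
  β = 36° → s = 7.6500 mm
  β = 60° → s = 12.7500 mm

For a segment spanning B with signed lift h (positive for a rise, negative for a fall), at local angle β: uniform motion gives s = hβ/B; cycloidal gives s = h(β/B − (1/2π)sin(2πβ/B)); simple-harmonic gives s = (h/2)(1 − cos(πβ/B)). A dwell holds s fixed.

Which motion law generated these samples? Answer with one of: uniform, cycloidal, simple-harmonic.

candidates at β/B = r: uniform s = h·r (linear in β); cycloidal s = h·(r − sin(2πr)/(2π)); simple-harmonic s = (h/2)(1 − cos(πr))
β=12°: printed 2.5500 | uniform 2.5500, cycloidal 0.3611, simple-harmonic 0.9264
β=28°: printed 5.9500 | uniform 5.9500, cycloidal 3.7611, simple-harmonic 4.6411
β=36°: printed 7.6500 | uniform 7.6500, cycloidal 6.8139, simple-harmonic 7.1703
β=60°: printed 12.7500 | uniform 12.7500, cycloidal 15.4556, simple-harmonic 14.5104
only one law matches every sample → uniform

uniform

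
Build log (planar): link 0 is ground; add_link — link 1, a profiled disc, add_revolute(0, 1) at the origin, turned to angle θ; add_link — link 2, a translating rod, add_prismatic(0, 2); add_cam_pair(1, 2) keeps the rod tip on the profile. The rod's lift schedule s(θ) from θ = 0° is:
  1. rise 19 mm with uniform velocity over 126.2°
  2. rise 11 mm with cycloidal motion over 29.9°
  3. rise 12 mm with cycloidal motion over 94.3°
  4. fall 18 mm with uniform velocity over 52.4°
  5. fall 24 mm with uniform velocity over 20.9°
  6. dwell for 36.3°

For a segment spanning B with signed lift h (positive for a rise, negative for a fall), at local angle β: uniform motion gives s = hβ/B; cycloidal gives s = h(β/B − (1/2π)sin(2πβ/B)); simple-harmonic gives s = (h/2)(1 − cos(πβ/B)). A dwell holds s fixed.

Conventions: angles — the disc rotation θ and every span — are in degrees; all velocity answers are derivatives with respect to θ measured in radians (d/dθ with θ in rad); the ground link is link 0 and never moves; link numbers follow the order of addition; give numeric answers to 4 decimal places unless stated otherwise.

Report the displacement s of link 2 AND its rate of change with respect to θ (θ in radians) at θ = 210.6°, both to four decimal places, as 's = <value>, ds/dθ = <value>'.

seg 1 [0°–126.2°] uniform, h=19: full span → s += 19 → s = 19.0000
seg 2 [126.2°–156.1°] cycloidal, h=11: full span → s += 11 → s = 30.0000
seg 3 [156.1°–250.4°] cycloidal, h=12: θ=210.6° here. β=54.5, B=94.3. 12·(0.5779 − sin(2π·0.5779)/(2π)) = 7.8337 → s = 37.8337
velocity in seg [156.1°–250.4°] (cycloidal), θ in radians: β = 54.5° = 0.9512 rad, B = 94.3° = 1.6458 rad; ds/dθ = (h/B)(1 − cos(2πβ/B)) = (12/1.6458)(1 − cos(2π·0.5779)) = 13.725180 mm/rad

s = 37.8337, ds/dθ = 13.7252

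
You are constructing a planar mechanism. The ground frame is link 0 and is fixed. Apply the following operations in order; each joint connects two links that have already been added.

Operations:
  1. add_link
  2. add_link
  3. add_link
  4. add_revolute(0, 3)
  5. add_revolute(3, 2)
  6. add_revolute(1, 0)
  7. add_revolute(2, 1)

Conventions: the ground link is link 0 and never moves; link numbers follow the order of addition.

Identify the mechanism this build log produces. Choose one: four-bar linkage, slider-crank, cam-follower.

links: 4 (incl. ground); joints: 4 revolute, 0 prismatic, 0 higher (cam) pair, forming one closed loop
4 links in a single 4R loop → four-bar linkage

four-bar linkage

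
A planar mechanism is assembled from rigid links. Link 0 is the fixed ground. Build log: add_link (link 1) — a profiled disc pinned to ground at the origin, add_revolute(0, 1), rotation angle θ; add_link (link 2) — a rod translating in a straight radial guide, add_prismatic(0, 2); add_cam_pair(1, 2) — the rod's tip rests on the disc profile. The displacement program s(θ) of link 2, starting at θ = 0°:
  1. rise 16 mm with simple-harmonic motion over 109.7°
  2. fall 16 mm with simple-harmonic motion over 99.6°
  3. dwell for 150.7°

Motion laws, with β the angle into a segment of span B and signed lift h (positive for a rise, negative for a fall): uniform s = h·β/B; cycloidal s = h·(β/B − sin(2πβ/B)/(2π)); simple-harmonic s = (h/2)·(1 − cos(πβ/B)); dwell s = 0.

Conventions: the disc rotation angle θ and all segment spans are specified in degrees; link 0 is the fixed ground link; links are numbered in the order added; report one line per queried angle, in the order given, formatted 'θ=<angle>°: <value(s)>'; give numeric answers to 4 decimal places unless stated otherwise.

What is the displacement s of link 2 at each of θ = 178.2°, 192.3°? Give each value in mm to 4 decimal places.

seg 1 [0°–109.7°] simple-harmonic, h=16: full span → s += 16 → s = 16.0000
seg 2 [109.7°–209.3°] simple-harmonic, h=-16: θ=178.2° here. β=68.5, B=99.6. -16/2·(1 − cos(π·0.6878)) = -12.4498 → s = 3.5502
seg 2 [109.7°–209.3°] simple-harmonic, h=-16: θ=192.3° here. β=82.6, B=99.6. -16/2·(1 − cos(π·0.8293)) = -14.8772 → s = 1.1228

θ=178.2°: 3.5502
θ=192.3°: 1.1228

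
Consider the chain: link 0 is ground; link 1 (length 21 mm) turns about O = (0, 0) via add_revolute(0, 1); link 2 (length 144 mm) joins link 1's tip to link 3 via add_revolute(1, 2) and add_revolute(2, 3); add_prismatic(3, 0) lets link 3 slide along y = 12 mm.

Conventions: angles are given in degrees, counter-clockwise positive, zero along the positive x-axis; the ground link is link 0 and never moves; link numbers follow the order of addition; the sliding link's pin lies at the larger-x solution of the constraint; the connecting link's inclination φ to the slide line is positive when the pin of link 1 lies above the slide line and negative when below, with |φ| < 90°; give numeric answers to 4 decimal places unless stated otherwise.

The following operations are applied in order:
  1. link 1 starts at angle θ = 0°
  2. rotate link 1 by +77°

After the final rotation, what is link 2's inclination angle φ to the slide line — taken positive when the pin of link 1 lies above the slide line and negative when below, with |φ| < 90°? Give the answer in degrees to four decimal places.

geometry: r = 21 mm, L = 144 mm, e = 12 mm; θ starts at 0°
rotate link 1 by +77°: θ ← 0° +77° = 77°
h = r sin θ − e = 20.461771 − 12 = 8.461771
sin φ = h / L = 8.461771 / 144 = 0.05876230
φ = arcsin(0.05876230) = 3.368772°

3.3688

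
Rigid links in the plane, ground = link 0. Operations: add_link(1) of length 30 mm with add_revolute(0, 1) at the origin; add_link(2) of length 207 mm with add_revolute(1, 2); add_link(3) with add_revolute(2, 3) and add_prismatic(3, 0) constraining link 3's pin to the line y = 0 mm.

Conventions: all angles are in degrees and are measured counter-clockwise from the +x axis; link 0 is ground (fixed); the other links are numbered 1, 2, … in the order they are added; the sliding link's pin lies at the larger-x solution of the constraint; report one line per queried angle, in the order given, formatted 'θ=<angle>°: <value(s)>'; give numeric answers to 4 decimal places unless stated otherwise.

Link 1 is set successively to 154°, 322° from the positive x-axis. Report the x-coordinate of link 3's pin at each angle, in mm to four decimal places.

geometry: r = 30 mm, L = 207 mm, e = 0 mm
θ=154°: crank pin P = (r cos θ, r sin θ) = (-26.963821, 13.151134)
θ=154°: h = r sin θ − e = 13.151134 − 0 = 13.151134
θ=154°: x = r cos θ + √(L² − h²) = -26.963821 + 206.581818 = 179.617997
θ=322°: crank pin P = (r cos θ, r sin θ) = (23.640323, -18.469844)
θ=322°: h = r sin θ − e = -18.469844 − 0 = -18.469844
θ=322°: x = r cos θ + √(L² − h²) = 23.640323 + 206.174355 = 229.814678

θ=154°: 179.6180
θ=322°: 229.8147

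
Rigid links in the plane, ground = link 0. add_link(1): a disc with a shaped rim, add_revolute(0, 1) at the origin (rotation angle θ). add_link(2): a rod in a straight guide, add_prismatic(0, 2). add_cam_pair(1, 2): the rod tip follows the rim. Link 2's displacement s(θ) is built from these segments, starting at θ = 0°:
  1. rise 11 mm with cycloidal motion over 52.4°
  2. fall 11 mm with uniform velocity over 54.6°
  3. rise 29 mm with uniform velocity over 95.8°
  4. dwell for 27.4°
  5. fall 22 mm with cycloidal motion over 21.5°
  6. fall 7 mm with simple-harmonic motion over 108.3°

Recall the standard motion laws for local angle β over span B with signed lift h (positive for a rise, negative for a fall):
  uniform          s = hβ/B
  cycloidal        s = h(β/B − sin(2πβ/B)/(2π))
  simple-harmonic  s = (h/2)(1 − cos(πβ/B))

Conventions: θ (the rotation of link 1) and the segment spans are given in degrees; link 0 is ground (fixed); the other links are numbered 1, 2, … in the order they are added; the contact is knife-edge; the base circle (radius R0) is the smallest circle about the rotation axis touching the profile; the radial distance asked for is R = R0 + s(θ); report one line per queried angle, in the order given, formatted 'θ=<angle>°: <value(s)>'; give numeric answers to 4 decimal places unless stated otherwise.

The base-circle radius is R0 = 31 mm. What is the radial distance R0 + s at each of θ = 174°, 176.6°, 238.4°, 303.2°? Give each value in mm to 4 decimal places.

segment 1 (0° to 52.4°, cycloidal, h = 11) is passed completely: s = 0.0000 + (11) = 11.0000
segment 2 (52.4° to 107°, uniform, h = -11) is passed completely: s = 11.0000 + (-11) = 0.0000
θ = 174° falls in segment 3 (107° to 202.8°, uniform, h = 29): β = 174 − 107 = 67°, B = 95.8°; Δs = 29·67/95.8 = 20.2818; s = 0.0000 + 20.2818 = 20.2818
θ = 176.6° falls in segment 3 (107° to 202.8°, uniform, h = 29): β = 176.6 − 107 = 69.6°, B = 95.8°; Δs = 29·69.6/95.8 = 21.0689; s = 0.0000 + 21.0689 = 21.0689
segment 3 (107° to 202.8°, uniform, h = 29) is passed completely: s = 0.0000 + (29) = 29.0000
segment 4 (202.8° to 230.2°, dwell): s unchanged at 29.0000
θ = 238.4° falls in segment 5 (230.2° to 251.7°, cycloidal, h = -22): β = 238.4 − 230.2 = 8.2°, B = 21.5°; Δs = -22·(0.3814 − sin(2π·0.3814)/(2π)) = -6.0163; s = 29.0000 − 6.0163 = 22.9837
segment 5 (230.2° to 251.7°, cycloidal, h = -22) is passed completely: s = 29.0000 + (-22) = 7.0000
θ = 303.2° falls in segment 6 (251.7° to 360°, simple-harmonic, h = -7): β = 303.2 − 251.7 = 51.5°, B = 108.3°; Δs = -7/2·(1 − cos(π·0.4755)) = -3.2312; s = 7.0000 − 3.2312 = 3.7688
θ=174°: R = R0 + s = 31 + 20.2818 = 51.2818
θ=176.6°: R = R0 + s = 31 + 21.0689 = 52.0689
θ=238.4°: R = R0 + s = 31 + 22.9837 = 53.9837
θ=303.2°: R = R0 + s = 31 + 3.7688 = 34.7688

θ=174°: 51.2818
θ=176.6°: 52.0689
θ=238.4°: 53.9837
θ=303.2°: 34.7688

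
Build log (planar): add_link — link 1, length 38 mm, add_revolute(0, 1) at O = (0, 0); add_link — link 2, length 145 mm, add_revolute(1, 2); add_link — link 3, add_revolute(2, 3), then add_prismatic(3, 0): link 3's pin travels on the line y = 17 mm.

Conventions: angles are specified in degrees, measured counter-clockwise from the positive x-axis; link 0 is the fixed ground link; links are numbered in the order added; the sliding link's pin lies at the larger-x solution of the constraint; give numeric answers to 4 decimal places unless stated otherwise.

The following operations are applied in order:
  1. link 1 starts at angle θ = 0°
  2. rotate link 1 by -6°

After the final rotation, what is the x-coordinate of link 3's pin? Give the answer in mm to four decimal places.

geometry: r = 38 mm, L = 145 mm, e = 17 mm; θ starts at 0°
rotate link 1 by -6°: θ ← 0° -6° = -6°
crank pin P = (r cos θ, r sin θ) = (37.791832, -3.972082)
h = r sin θ − e = -3.972082 − 17 = -20.972082
x = r cos θ + √(L² − h²) = 37.791832 + 143.475335 = 181.267167

181.2672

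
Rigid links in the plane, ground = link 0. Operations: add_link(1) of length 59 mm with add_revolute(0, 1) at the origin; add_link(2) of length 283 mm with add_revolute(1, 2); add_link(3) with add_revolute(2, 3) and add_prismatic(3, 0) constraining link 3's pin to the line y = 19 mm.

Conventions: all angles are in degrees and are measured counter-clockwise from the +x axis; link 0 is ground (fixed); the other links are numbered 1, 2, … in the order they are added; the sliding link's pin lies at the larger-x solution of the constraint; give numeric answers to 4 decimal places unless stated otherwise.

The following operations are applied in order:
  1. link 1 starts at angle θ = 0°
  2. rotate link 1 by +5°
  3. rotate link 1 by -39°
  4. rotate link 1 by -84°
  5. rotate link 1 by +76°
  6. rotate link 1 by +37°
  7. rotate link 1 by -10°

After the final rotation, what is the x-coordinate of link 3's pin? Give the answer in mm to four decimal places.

geometry: r = 59 mm, L = 283 mm, e = 19 mm; θ starts at 0°
rotate link 1 by +5°: θ ← 0° +5° = 5°
rotate link 1 by -39°: θ ← 5° -39° = -34°
rotate link 1 by -84°: θ ← -34° -84° = -118°
rotate link 1 by +76°: θ ← -118° +76° = -42°
rotate link 1 by +37°: θ ← -42° +37° = -5°
rotate link 1 by -10°: θ ← -5° -10° = -15°
crank pin P = (r cos θ, r sin θ) = (56.989624, -15.270324)
h = r sin θ − e = -15.270324 − 19 = -34.270324
x = r cos θ + √(L² − h²) = 56.989624 + 280.917328 = 337.906951

337.9070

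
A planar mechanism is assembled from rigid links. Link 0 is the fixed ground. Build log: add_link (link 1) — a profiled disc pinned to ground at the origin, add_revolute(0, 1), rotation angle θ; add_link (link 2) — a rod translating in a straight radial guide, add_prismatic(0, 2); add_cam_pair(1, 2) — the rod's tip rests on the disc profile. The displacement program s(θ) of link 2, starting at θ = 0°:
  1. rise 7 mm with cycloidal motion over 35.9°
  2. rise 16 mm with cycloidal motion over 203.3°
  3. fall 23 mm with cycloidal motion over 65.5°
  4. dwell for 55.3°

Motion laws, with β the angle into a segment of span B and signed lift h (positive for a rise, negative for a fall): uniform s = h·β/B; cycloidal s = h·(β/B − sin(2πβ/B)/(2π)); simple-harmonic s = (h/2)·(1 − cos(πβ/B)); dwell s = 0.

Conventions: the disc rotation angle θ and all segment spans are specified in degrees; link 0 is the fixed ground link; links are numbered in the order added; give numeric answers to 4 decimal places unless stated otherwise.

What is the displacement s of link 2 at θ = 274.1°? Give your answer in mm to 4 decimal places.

seg 1 [0°–35.9°] cycloidal, h=7: full span → s += 7 → s = 7.0000
seg 2 [35.9°–239.2°] cycloidal, h=16: full span → s += 16 → s = 23.0000
seg 3 [239.2°–304.7°] cycloidal, h=-23: θ=274.1° here. β=34.9, B=65.5. -23·(0.5328 − sin(2π·0.5328)/(2π)) = -13.0046 → s = 9.9954

9.9954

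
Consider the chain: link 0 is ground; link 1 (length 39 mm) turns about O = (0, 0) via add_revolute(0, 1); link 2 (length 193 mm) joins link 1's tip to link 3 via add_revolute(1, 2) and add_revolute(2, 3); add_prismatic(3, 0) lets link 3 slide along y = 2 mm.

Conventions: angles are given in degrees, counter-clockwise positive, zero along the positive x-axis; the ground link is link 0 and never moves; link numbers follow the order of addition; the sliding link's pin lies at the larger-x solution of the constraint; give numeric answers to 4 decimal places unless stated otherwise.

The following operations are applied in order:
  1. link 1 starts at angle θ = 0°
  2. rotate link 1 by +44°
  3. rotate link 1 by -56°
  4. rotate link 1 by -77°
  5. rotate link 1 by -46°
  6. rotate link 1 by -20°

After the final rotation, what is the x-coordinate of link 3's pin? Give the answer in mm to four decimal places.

geometry: r = 39 mm, L = 193 mm, e = 2 mm; θ starts at 0°
rotate link 1 by +44°: θ ← 0° +44° = 44°
rotate link 1 by -56°: θ ← 44° -56° = -12°
rotate link 1 by -77°: θ ← -12° -77° = -89°
rotate link 1 by -46°: θ ← -89° -46° = -135°
rotate link 1 by -20°: θ ← -135° -20° = -155°
crank pin P = (r cos θ, r sin θ) = (-35.346004, -16.482112)
h = r sin θ − e = -16.482112 − 2 = -18.482112
x = r cos θ + √(L² − h²) = -35.346004 + 192.113018 = 156.767014

156.7670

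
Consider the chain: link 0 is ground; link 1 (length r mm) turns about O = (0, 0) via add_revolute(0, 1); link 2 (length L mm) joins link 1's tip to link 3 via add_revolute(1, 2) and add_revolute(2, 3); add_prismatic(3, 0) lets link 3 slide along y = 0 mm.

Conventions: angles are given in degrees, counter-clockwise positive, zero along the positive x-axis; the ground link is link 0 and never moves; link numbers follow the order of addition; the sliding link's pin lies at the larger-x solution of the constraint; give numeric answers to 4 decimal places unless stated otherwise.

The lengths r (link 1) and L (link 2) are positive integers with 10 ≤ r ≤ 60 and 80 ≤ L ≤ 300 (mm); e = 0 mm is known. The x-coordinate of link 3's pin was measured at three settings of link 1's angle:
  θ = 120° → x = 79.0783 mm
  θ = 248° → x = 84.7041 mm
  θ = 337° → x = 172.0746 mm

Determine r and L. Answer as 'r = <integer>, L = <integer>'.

constraint per measurement: (x − r cos θ)² + (r sin θ − e)² = L²
subtracting the θ₁ and θ₂ equations cancels the r² and L² terms:
r = (x₁² − x₂²) / (2[(x₁cos θ₁ + e sin θ₁) − (x₂cos θ₂ + e sin θ₂)]) = 59.0007 → r = 59
L² = (x₁ − r cos θ₁)² + (r sin θ₁ − e)² = 14399.9972 → L = 120.0000 → L = 120
check at θ₃=337°: x = 172.0746 (printed 172.0746) ✓

r = 59, L = 120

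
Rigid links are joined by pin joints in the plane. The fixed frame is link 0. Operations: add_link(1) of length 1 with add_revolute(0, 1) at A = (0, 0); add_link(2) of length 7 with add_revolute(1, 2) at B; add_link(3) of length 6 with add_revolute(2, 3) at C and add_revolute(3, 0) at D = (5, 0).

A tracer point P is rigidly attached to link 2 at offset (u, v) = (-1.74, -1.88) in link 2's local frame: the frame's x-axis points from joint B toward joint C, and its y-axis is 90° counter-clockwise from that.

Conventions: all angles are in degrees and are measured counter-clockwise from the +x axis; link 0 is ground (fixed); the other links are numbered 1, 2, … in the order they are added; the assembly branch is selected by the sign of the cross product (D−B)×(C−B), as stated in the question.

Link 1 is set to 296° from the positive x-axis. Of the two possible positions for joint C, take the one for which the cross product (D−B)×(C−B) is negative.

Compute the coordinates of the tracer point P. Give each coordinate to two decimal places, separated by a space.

A=(0,0), D=(5.00,0)
B = A + 1.00·(cos296°, sin296°) = (0.4384, -0.8988)
|BD| = 4.6493
circle(B,7.00) ∩ circle(D,6.00): a=3.7227, h=5.9280
  candidates: C₊=(2.9449,5.6371) cross=27.561; C₋=(5.2368,-5.9953) cross=-27.561
  branch - wants cross < 0 → take C=(5.2368,-5.9953) (cross=-27.561)
ex = (C−B)/|BC| = (0.6855,-0.7281); ey = (0.7281,0.6855)
P = B + -1.74·ex + -1.88·ey = (-2.1232,-0.9207)

-2.12 -0.92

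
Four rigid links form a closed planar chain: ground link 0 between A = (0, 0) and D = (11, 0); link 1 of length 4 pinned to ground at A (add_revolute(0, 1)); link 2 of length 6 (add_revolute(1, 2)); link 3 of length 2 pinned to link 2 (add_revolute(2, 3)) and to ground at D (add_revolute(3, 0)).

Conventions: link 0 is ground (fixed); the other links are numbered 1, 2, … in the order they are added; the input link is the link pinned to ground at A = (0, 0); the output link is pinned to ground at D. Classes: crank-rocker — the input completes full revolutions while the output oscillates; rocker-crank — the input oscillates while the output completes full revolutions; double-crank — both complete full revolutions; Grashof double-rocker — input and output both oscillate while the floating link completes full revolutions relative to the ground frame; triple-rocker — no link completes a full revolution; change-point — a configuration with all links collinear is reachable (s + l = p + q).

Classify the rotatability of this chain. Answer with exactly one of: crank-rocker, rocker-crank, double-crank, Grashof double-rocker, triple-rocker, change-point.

lengths: ground=11, input=4, coupler=6, output=2
sorted: s=2 (shortest), l=11 (longest), p+q=10
s + l = 13 vs p + q = 10
s + l > p + q → non-Grashof → no link fully rotates → triple-rocker

triple-rocker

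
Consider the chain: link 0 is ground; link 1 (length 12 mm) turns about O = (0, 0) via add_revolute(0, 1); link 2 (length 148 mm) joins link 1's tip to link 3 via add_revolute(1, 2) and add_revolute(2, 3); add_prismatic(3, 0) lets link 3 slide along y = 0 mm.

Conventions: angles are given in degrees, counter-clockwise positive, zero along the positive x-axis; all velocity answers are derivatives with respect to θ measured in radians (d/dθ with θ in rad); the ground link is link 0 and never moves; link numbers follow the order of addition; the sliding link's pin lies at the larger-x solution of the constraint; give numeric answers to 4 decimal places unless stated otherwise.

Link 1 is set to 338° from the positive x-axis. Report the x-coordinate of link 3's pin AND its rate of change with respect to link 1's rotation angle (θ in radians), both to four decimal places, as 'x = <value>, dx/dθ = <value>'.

geometry: r = 12 mm, L = 148 mm, e = 0 mm
crank pin P = (r cos θ, r sin θ) = (11.126206, -4.495279)
h = r sin θ − e = -4.495279 − 0 = -4.495279
x = r cos θ + √(L² − h²) = 11.126206 + 147.931716 = 159.057922
dx/dθ = −r sin θ − h·r cos θ/√(L² − h²) (θ in radians; h = -4.495279) = 4.833377

x = 159.0579, dx/dθ = 4.8334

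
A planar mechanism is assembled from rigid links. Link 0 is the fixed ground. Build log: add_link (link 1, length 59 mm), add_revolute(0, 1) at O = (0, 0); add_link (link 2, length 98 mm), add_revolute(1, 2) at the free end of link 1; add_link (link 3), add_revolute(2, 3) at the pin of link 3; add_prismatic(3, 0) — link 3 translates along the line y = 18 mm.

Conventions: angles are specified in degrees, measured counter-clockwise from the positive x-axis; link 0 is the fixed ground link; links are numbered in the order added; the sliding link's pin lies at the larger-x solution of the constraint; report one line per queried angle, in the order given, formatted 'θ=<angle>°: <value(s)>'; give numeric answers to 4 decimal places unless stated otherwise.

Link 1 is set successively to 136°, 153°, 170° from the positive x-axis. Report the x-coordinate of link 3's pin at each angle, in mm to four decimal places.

geometry: r = 59 mm, L = 98 mm, e = 18 mm
θ=136°: crank pin P = (r cos θ, r sin θ) = (-42.441048, 40.984844)
θ=136°: h = r sin θ − e = 40.984844 − 18 = 22.984844
θ=136°: x = r cos θ + √(L² − h²) = -42.441048 + 95.266452 = 52.825404
θ=153°: crank pin P = (r cos θ, r sin θ) = (-52.569385, 26.785439)
θ=153°: h = r sin θ − e = 26.785439 − 18 = 8.785439
θ=153°: x = r cos θ + √(L² − h²) = -52.569385 + 97.605410 = 45.036025
θ=170°: crank pin P = (r cos θ, r sin θ) = (-58.103657, 10.245242)
θ=170°: h = r sin θ − e = 10.245242 − 18 = -7.754758
θ=170°: x = r cos θ + √(L² − h²) = -58.103657 + 97.692701 = 39.589043

θ=136°: 52.8254
θ=153°: 45.0360
θ=170°: 39.5890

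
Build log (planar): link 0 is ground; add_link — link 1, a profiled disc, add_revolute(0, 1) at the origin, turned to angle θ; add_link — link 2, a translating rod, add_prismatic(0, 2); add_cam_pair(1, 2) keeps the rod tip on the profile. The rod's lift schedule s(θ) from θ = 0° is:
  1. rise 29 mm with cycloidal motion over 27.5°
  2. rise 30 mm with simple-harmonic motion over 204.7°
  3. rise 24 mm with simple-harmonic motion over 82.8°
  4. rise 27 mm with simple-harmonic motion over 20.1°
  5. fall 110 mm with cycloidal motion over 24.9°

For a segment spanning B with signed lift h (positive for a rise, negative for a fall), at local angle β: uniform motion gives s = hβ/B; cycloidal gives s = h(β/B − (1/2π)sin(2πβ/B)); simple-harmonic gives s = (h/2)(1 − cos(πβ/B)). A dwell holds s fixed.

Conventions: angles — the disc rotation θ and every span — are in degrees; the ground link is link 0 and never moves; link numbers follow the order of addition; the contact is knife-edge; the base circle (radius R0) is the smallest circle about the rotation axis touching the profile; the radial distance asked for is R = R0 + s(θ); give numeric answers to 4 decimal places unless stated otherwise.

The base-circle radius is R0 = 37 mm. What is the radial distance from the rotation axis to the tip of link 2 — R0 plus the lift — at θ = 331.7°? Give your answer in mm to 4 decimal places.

seg 1 [0°–27.5°] cycloidal, h=29: full span → s += 29 → s = 29.0000
seg 2 [27.5°–232.2°] simple-harmonic, h=30: full span → s += 30 → s = 59.0000
seg 3 [232.2°–315°] simple-harmonic, h=24: full span → s += 24 → s = 83.0000
seg 4 [315°–335.1°] simple-harmonic, h=27: θ=331.7° here. β=16.7, B=20.1. 27/2·(1 − cos(π·0.8308)) = 25.1382 → s = 108.1382
R = R0 + s = 37 + 108.1382 = 145.1382

145.1382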